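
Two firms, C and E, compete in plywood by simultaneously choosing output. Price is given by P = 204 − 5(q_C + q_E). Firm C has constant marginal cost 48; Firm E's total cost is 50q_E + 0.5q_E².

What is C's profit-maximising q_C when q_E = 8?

Firm C's profit: π = q_C(204 − 5(q_C + q_E)) − 48q_C.
∂π/∂q_C = 156 − 10q_C − 5q_E = 0, so q_C = 15.6 − 0.5q_E.
At q_E = 8: q_C = 15.6 − 0.5·8 = 11.6.

11.6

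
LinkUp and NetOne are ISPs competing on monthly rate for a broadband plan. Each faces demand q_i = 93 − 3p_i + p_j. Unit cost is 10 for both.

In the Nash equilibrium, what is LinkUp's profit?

LinkUp's profit: π = (p_{LinkUp} − 10)(93 − 3p_{LinkUp} + p_{NetOne}).
∂π/∂p_{LinkUp} = 123 − 6p_{LinkUp} + p_{NetOne} = 0 ⇒ p_{LinkUp} = 20.5 + (1/6)p_{NetOne}.
Setting p_{LinkUp} = p_{NetOne} in the reaction function: p_{LinkUp} = 20.5 + (1/6)p_{LinkUp}, so p_{LinkUp} = 20.5 / (5/6) = 24.6.
q_{LinkUp} = 93 − 3·24.6 + 24.6 = 43.8.
Profit = (24.6 − 10)·43.8 = 639.48.

639.48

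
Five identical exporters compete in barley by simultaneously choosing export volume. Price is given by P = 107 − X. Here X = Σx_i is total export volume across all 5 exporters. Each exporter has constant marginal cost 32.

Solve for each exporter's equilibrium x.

12.5

A representative exporter's profit is π_i = x_i(107 − X) − 32x_i, with X = x_i + Σ_{j≠i} x_j.
First-order condition: 75 − 2x_i − Σ_{j≠i} x_j = 0.
Imposing symmetry (x_j = x for all j) turns Σ_{j≠i} x_j into 4x, so 75 = 6x and x = 12.5.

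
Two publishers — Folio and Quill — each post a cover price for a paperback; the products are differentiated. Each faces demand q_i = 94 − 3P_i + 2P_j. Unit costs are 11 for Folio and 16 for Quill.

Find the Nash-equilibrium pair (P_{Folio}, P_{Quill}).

32.6875, 34.5625

Folio's profit: π = (P_{Folio} − 11)(94 − 3P_{Folio} + 2P_{Quill}).
∂π/∂P_{Folio} = 127 − 6P_{Folio} + 2P_{Quill} = 0 ⇒ P_{Folio} = 127/6 + (1/3)P_{Quill}.
Similarly P_{Quill} = 71/3 + (1/3)P_{Folio}.
Solving the two reaction functions simultaneously: (1 − (1/3)(1/3))P_{Folio} = 127/6 + (1/3)·(71/3), so (8/9)P_{Folio} = 523/18 and P_{Folio} = 32.6875.
Then P_{Quill} = 71/3 + (1/3)·32.6875 = 34.5625.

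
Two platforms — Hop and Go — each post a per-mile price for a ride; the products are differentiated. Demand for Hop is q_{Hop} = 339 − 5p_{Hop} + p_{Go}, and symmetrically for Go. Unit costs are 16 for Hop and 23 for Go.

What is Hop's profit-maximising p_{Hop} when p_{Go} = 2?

42.1

Hop's profit: π = (p_{Hop} − 16)(339 − 5p_{Hop} + p_{Go}).
∂π/∂p_{Hop} = 419 − 10p_{Hop} + p_{Go} = 0 ⇒ p_{Hop} = 41.9 + 0.1p_{Go}.
At p_{Go} = 2: p_{Hop} = 41.9 + 0.1·2 = 42.1.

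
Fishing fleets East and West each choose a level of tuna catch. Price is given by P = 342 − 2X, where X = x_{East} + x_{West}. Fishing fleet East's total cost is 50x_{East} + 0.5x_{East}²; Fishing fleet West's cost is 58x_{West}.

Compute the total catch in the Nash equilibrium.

89.75

Fishing fleet East's profit: π = x_{East}(342 − 2(x_{East} + x_{West})) − 50x_{East} − 0.5x_{East}².
∂π/∂x_{East} = 292 − 5x_{East} − 2x_{West} = 0, so x_{East} = 58.4 − 0.4x_{West}.
For West: ∂π/∂x_{West} = 284 − 4x_{West} − 2x_{East} = 0 ⇒ x_{West} = 71 − 0.5x_{East}.
Solving the two reaction functions simultaneously: (1 − (−0.4)(−0.5))x_{East} = 58.4 − 0.4·71, so 0.8x_{East} = 30 and x_{East} = 37.5.
Then x_{West} = 71 − 0.5·37.5 = 52.25.
Total catch: 37.5 + 52.25 = 89.75.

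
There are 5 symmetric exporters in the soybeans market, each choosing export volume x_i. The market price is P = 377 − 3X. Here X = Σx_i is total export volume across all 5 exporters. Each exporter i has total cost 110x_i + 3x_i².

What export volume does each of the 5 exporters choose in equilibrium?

A representative exporter's profit is π_i = x_i(377 − 3X) − 110x_i − 3x_i², with X = x_i + Σ_{j≠i} x_j.
First-order condition: 267 − 12x_i − 3Σ_{j≠i} x_j = 0.
In a symmetric equilibrium every exporter chooses the same x, so Σ_{j≠i} x_j = 4x. The condition becomes 267 − 24x = 0, giving x = 267/24 = 11.125.

11.125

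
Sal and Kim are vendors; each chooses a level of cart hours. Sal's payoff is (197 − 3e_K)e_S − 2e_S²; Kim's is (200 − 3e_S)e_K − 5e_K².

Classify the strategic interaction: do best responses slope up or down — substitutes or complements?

strategic substitutes

Expanding Sal's payoff: 197e_S − 3e_Ke_S − 2e_S².
∂π/∂e_S = 197 − 3e_K − 4e_S = 0, so e_S = 49.25 − 0.75e_K.
The best-response slope de_S/de_K = −0.75 < 0: the reaction function is downward-sloping, so the choices are strategic substitutes.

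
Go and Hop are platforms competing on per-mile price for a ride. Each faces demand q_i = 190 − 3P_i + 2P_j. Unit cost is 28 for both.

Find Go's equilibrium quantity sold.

121.5

Go's profit: π = (P_{Go} − 28)(190 − 3P_{Go} + 2P_{Hop}).
∂π/∂P_{Go} = 274 − 6P_{Go} + 2P_{Hop} = 0 ⇒ P_{Go} = 137/3 + (1/3)P_{Hop}.
Setting P_{Go} = P_{Hop} in the reaction function: P_{Go} = 137/3 + (1/3)P_{Go}, so P_{Go} = (137/3) / (2/3) = 68.5.
q_{Go} = 190 − 3·68.5 + 2·68.5 = 121.5.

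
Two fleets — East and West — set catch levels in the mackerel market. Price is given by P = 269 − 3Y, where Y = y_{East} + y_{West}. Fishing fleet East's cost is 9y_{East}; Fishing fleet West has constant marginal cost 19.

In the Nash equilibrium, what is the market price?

99

Fishing fleet East's profit: π = y_{East}(269 − 3(y_{East} + y_{West})) − 9y_{East}.
∂π/∂y_{East} = 260 − 6y_{East} − 3y_{West} = 0, so y_{East} = 130/3 − 0.5y_{West}.
By the same steps for West: y_{West} = 125/3 − 0.5y_{East}.
Plugging y_{West} into East's best response: y_{East} = 130/3 − 0.5(125/3 − 0.5y_{East}) ⇒ 0.75y_{East} = 22.5, so y_{East} = 30.
Then y_{West} = 125/3 − 0.5·30 = 80/3.
Equilibrium price: P = 269 − 3·(170/3) = 99.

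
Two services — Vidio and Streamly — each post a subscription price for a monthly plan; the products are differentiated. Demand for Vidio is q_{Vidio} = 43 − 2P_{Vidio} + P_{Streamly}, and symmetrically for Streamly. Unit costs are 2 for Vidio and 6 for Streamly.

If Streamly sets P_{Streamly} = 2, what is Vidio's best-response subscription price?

Vidio's profit: π = (P_{Vidio} − 2)(43 − 2P_{Vidio} + P_{Streamly}).
∂π/∂P_{Vidio} = 47 − 4P_{Vidio} + P_{Streamly} = 0 ⇒ P_{Vidio} = 11.75 + 0.25P_{Streamly}.
At P_{Streamly} = 2: P_{Vidio} = 11.75 + 0.25·2 = 12.25.

12.25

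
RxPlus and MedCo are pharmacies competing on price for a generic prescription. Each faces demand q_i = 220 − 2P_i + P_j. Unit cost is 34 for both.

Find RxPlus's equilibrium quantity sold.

RxPlus's profit: π = (P_{RxPlus} − 34)(220 − 2P_{RxPlus} + P_{MedCo}).
∂π/∂P_{RxPlus} = 288 − 4P_{RxPlus} + P_{MedCo} = 0 ⇒ P_{RxPlus} = 72 + 0.25P_{MedCo}.
By symmetry P_{MedCo} = P_{RxPlus}; substituting into the reaction function, 0.75P_{RxPlus} = 72 and P_{RxPlus} = 96.
q_{RxPlus} = 220 − 2·96 + 96 = 124.

124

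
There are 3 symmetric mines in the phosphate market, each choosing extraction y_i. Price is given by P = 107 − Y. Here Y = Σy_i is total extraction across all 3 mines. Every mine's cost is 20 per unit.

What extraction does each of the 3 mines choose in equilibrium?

A representative mine's profit is π_i = y_i(107 − Y) − 20y_i, with Y = y_i + Σ_{j≠i} y_j.
First-order condition: 87 − 2y_i − Σ_{j≠i} y_j = 0.
In a symmetric equilibrium every mine chooses the same y, so Σ_{j≠i} y_j = 2y. The condition becomes 87 − 4y = 0, giving y = 87/4 = 21.75.

21.75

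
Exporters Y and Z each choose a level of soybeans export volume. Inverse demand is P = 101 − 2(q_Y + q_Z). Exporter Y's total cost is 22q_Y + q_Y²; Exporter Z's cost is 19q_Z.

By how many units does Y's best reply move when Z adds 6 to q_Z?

Exporter Y's profit: π = q_Y(101 − 2(q_Y + q_Z)) − 22q_Y − q_Y².
∂π/∂q_Y = 79 − 6q_Y − 2q_Z = 0, so q_Y = 79/6 − (1/3)q_Z.
The reaction-function slope is −1/3, so a 6-unit rise in q_Z moves q_Y by −1/3 × 6 = −2. Y's best response falls — the actions are strategic substitutes.

-2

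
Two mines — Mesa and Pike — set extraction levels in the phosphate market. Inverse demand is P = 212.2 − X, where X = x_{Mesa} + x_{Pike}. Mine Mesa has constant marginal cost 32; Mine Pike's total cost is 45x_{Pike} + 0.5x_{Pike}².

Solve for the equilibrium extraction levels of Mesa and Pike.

Mine Mesa's profit: π = x_{Mesa}(212.2 − (x_{Mesa} + x_{Pike})) − 32x_{Mesa}.
∂π/∂x_{Mesa} = 180.2 − 2x_{Mesa} − x_{Pike} = 0, so x_{Mesa} = 90.1 − 0.5x_{Pike}.
For Pike: ∂π/∂x_{Pike} = 167.2 − 3x_{Pike} − x_{Mesa} = 0 ⇒ x_{Pike} = 836/15 − (1/3)x_{Mesa}.
Substituting the second reaction function into the first: x_{Mesa} = 90.1 − 0.5(836/15 − (1/3)x_{Mesa}), which gives (5/6)x_{Mesa} = 1867/30 ⇒ x_{Mesa} = 74.68.
Then x_{Pike} = 836/15 − (1/3)·74.68 = 30.84.

74.68, 30.84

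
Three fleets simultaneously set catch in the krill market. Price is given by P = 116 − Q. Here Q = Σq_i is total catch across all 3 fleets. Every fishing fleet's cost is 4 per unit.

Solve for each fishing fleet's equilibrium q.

28

A representative fishing fleet's profit is π_i = q_i(116 − Q) − 4q_i, with Q = q_i + Σ_{j≠i} q_j.
First-order condition: 112 − 2q_i − Σ_{j≠i} q_j = 0.
Imposing symmetry (q_j = q for all j) turns Σ_{j≠i} q_j into 2q, so 112 = 4q and q = 28.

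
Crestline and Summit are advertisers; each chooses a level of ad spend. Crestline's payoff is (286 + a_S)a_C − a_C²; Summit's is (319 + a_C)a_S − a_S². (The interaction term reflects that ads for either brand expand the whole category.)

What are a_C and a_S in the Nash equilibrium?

Expanding Crestline's payoff: 286a_C + a_Sa_C − a_C².
∂π/∂a_C = 286 + a_S − 2a_C = 0, so a_C = 143 + 0.5a_S.
Likewise for Summit: a_S = 159.5 + 0.5a_C.
Plugging a_S into Crestline's best response: a_C = 143 + 0.5(159.5 + 0.5a_C) ⇒ 0.75a_C = 222.75, so a_C = 297.
Then a_S = 159.5 + 0.5·297 = 308.

297, 308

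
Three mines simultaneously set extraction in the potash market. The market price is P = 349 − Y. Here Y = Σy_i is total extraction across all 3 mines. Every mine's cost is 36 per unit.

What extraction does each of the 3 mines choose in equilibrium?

A representative mine's profit is π_i = y_i(349 − Y) − 36y_i, with Y = y_i + Σ_{j≠i} y_j.
First-order condition: 313 − 2y_i − Σ_{j≠i} y_j = 0.
Imposing symmetry (y_j = y for all j) turns Σ_{j≠i} y_j into 2y, so 313 = 4y and y = 78.25.

78.25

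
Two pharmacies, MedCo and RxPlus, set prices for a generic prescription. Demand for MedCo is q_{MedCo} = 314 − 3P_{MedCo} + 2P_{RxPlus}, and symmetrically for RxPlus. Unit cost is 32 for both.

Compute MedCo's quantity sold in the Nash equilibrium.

MedCo's profit: π = (P_{MedCo} − 32)(314 − 3P_{MedCo} + 2P_{RxPlus}).
∂π/∂P_{MedCo} = 410 − 6P_{MedCo} + 2P_{RxPlus} = 0 ⇒ P_{MedCo} = 205/3 + (1/3)P_{RxPlus}.
Setting P_{MedCo} = P_{RxPlus} in the reaction function: P_{MedCo} = 205/3 + (1/3)P_{MedCo}, so P_{MedCo} = (205/3) / (2/3) = 102.5.
q_{MedCo} = 314 − 3·102.5 + 2·102.5 = 211.5.

211.5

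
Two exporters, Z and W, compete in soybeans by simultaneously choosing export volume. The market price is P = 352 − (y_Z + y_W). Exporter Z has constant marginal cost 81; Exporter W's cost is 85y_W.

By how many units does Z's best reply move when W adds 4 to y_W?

Exporter Z's profit: π = y_Z(352 − (y_Z + y_W)) − 81y_Z.
∂π/∂y_Z = 271 − 2y_Z − y_W = 0, so y_Z = 135.5 − 0.5y_W.
The reaction-function slope is −0.5, so a 4-unit rise in y_W moves y_Z by −0.5 × 4 = −2. Z's best response falls — the actions are strategic substitutes.

-2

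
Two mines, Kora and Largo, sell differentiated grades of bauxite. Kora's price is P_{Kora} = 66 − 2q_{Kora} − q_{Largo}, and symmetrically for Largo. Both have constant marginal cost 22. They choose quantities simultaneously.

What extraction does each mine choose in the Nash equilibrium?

8.8

Mine Kora's profit: π = q_{Kora}(66 − 2q_{Kora} − q_{Largo}) − 22q_{Kora}.
∂π/∂q_{Kora} = 44 − 4q_{Kora} − q_{Largo} = 0 ⇒ q_{Kora} = 11 − 0.25q_{Largo}.
Setting q_{Kora} = q_{Largo} in the reaction function: q_{Kora} = 11 − 0.25q_{Kora}, so q_{Kora} = 11 / 1.25 = 8.8.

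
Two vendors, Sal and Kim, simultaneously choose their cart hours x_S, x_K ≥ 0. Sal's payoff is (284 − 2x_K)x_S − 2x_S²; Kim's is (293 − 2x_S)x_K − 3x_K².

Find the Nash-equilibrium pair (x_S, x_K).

Expanding Sal's payoff: 284x_S − 2x_Kx_S − 2x_S².
∂π/∂x_S = 284 − 2x_K − 4x_S = 0, so x_S = 71 − 0.5x_K.
Likewise for Kim: x_K = 293/6 − (1/3)x_S.
Plugging x_K into Sal's best response: x_S = 71 − 0.5(293/6 − (1/3)x_S) ⇒ (5/6)x_S = 559/12, so x_S = 55.9.
Then x_K = 293/6 − (1/3)·55.9 = 30.2.

55.9, 30.2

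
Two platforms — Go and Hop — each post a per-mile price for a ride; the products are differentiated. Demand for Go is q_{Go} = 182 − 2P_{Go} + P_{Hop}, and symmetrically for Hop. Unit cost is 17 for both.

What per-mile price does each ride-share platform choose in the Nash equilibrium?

72

Go's profit: π = (P_{Go} − 17)(182 − 2P_{Go} + P_{Hop}).
∂π/∂P_{Go} = 216 − 4P_{Go} + P_{Hop} = 0 ⇒ P_{Go} = 54 + 0.25P_{Hop}.
The game is symmetric, so in equilibrium P_{Hop} = P_{Go}: the reaction function gives 0.75P_{Go} = 54, hence P_{Go} = 72.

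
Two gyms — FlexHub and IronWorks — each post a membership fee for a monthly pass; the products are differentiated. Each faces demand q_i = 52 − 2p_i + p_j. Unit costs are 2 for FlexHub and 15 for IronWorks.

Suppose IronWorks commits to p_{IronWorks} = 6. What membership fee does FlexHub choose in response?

FlexHub's profit: π = (p_{FlexHub} − 2)(52 − 2p_{FlexHub} + p_{IronWorks}).
∂π/∂p_{FlexHub} = 56 − 4p_{FlexHub} + p_{IronWorks} = 0 ⇒ p_{FlexHub} = 14 + 0.25p_{IronWorks}.
At p_{IronWorks} = 6: p_{FlexHub} = 14 + 0.25·6 = 15.5.

15.5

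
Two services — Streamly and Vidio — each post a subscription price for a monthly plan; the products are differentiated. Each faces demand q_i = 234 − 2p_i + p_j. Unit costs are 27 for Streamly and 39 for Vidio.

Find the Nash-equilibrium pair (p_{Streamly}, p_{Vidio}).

Streamly's profit: π = (p_{Streamly} − 27)(234 − 2p_{Streamly} + p_{Vidio}).
∂π/∂p_{Streamly} = 288 − 4p_{Streamly} + p_{Vidio} = 0 ⇒ p_{Streamly} = 72 + 0.25p_{Vidio}.
Similarly p_{Vidio} = 78 + 0.25p_{Streamly}.
Solving the two reaction functions simultaneously: (1 − (0.25)(0.25))p_{Streamly} = 72 + 0.25·78, so 0.9375p_{Streamly} = 91.5 and p_{Streamly} = 97.6.
Then p_{Vidio} = 78 + 0.25·97.6 = 102.4.

97.6, 102.4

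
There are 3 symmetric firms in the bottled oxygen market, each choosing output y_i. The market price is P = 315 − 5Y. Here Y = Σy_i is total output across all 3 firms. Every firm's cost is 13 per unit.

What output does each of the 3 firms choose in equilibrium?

A representative firm's profit is π_i = y_i(315 − 5Y) − 13y_i, with Y = y_i + Σ_{j≠i} y_j.
First-order condition: 302 − 10y_i − 5Σ_{j≠i} y_j = 0.
Imposing symmetry (y_j = y for all j) turns Σ_{j≠i} y_j into 2y, so 302 = 20y and y = 15.1.

15.1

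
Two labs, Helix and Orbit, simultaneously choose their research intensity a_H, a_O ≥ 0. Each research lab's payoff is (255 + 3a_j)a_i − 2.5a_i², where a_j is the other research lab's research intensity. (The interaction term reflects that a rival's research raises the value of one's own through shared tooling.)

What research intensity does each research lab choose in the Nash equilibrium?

Helix's payoff is (255 + 3a_O)a_H − 2.5a_H².
∂π/∂a_H = 255 + 3a_O − 5a_H = 0, so a_H = 51 + 0.6a_O.
Setting a_H = a_O in the reaction function: a_H = 51 + 0.6a_H, so a_H = 51 / 0.4 = 127.5.

127.5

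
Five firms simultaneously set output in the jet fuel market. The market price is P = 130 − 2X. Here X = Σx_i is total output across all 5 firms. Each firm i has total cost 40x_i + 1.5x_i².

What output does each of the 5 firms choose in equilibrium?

A representative firm's profit is π_i = x_i(130 − 2X) − 40x_i − 1.5x_i², with X = x_i + Σ_{j≠i} x_j.
First-order condition: 90 − 7x_i − 2Σ_{j≠i} x_j = 0.
With identical firms, set every x_j = x: then 90 − 7x − 8x = 0, i.e. x = 90/15 = 6.

6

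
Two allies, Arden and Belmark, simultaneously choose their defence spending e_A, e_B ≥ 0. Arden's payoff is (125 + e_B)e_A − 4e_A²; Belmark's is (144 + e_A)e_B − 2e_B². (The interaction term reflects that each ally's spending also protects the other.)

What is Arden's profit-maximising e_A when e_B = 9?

16.75

Expanding Arden's payoff: 125e_A + e_Be_A − 4e_A².
∂π/∂e_A = 125 + e_B − 8e_A = 0, so e_A = 15.625 + 0.125e_B.
At e_B = 9: e_A = 15.625 + 0.125·9 = 16.75.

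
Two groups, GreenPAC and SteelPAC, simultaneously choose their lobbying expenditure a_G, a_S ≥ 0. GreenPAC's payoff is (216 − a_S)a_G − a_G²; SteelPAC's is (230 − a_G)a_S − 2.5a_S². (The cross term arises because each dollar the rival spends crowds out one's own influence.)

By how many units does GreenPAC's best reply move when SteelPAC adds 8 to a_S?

Expanding GreenPAC's payoff: 216a_G − a_Sa_G − a_G².
∂π/∂a_G = 216 − a_S − 2a_G = 0, so a_G = 108 − 0.5a_S.
The reaction-function slope is −0.5, so an 8-unit rise in a_S moves a_G by −0.5 × 8 = −4. GreenPAC's best response falls — the actions are strategic substitutes.

-4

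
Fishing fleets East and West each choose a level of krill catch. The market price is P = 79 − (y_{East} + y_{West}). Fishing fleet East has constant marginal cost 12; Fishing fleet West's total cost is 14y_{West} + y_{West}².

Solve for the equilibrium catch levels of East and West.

Fishing fleet East's profit: π = y_{East}(79 − (y_{East} + y_{West})) − 12y_{East}.
∂π/∂y_{East} = 67 − 2y_{East} − y_{West} = 0, so y_{East} = 33.5 − 0.5y_{West}.
For West: ∂π/∂y_{West} = 65 − 4y_{West} − y_{East} = 0 ⇒ y_{West} = 16.25 − 0.25y_{East}.
Substituting the second reaction function into the first: y_{East} = 33.5 − 0.5(16.25 − 0.25y_{East}), which gives 0.875y_{East} = 25.375 ⇒ y_{East} = 29.
Then y_{West} = 16.25 − 0.25·29 = 9.

29, 9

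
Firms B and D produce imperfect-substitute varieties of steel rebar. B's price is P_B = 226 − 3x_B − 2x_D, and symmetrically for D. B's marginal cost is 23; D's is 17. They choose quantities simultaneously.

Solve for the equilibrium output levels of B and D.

25, 26.5

Firm B's profit: π = x_B(226 − 3x_B − 2x_D) − 23x_B.
∂π/∂x_B = 203 − 6x_B − 2x_D = 0 ⇒ x_B = 203/6 − (1/3)x_D.
Similarly x_D = 209/6 − (1/3)x_B.
Plugging x_D into B's best response: x_B = 203/6 − (1/3)(209/6 − (1/3)x_B) ⇒ (8/9)x_B = 200/9, so x_B = 25.
Then x_D = 209/6 − (1/3)·25 = 26.5.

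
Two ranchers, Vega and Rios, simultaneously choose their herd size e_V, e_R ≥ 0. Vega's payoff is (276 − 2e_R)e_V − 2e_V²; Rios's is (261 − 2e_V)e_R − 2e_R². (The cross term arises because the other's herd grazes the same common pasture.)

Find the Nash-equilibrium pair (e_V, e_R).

48.5, 41

Expanding Vega's payoff: 276e_V − 2e_Re_V − 2e_V².
∂π/∂e_V = 276 − 2e_R − 4e_V = 0, so e_V = 69 − 0.5e_R.
Likewise for Rios: e_R = 65.25 − 0.5e_V.
Substituting the second reaction function into the first: e_V = 69 − 0.5(65.25 − 0.5e_V), which gives 0.75e_V = 36.375 ⇒ e_V = 48.5.
Then e_R = 65.25 − 0.5·48.5 = 41.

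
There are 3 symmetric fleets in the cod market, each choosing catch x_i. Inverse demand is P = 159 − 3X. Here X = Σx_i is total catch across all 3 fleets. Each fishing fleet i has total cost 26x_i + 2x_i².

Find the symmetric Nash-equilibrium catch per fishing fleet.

8.3125

A representative fishing fleet's profit is π_i = x_i(159 − 3X) − 26x_i − 2x_i², with X = x_i + Σ_{j≠i} x_j.
First-order condition: 133 − 10x_i − 3Σ_{j≠i} x_j = 0.
With identical fishing fleets, set every x_j = x: then 133 − 10x − 6x = 0, i.e. x = 133/16 = 8.3125.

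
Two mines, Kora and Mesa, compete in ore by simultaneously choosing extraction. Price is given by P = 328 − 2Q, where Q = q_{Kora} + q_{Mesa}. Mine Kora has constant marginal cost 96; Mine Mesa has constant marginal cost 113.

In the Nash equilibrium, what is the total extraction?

Mine Kora's profit: π = q_{Kora}(328 − 2(q_{Kora} + q_{Mesa})) − 96q_{Kora}.
∂π/∂q_{Kora} = 232 − 4q_{Kora} − 2q_{Mesa} = 0, so q_{Kora} = 58 − 0.5q_{Mesa}.
By the same steps for Mesa: q_{Mesa} = 53.75 − 0.5q_{Kora}.
Solving the two reaction functions simultaneously: (1 − (−0.5)(−0.5))q_{Kora} = 58 − 0.5·53.75, so 0.75q_{Kora} = 31.125 and q_{Kora} = 41.5.
Then q_{Mesa} = 53.75 − 0.5·41.5 = 33.
Total extraction: 41.5 + 33 = 74.5.

74.5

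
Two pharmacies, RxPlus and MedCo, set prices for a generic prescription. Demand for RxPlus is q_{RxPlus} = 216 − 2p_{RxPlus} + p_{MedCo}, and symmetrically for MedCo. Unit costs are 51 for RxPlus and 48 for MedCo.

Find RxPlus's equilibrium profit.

RxPlus's profit: π = (p_{RxPlus} − 51)(216 − 2p_{RxPlus} + p_{MedCo}).
∂π/∂p_{RxPlus} = 318 − 4p_{RxPlus} + p_{MedCo} = 0 ⇒ p_{RxPlus} = 79.5 + 0.25p_{MedCo}.
Similarly p_{MedCo} = 78 + 0.25p_{RxPlus}.
Solving the two reaction functions simultaneously: (1 − (0.25)(0.25))p_{RxPlus} = 79.5 + 0.25·78, so 0.9375p_{RxPlus} = 99 and p_{RxPlus} = 105.6.
Then p_{MedCo} = 78 + 0.25·105.6 = 104.4.
q_{RxPlus} = 216 − 2·105.6 + 104.4 = 109.2.
Profit = (105.6 − 51)·109.2 = 5962.32.

5962.32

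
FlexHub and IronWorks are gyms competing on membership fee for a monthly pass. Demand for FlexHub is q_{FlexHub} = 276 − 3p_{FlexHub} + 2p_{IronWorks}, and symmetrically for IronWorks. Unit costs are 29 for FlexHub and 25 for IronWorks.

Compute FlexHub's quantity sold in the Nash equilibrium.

183

FlexHub's profit: π = (p_{FlexHub} − 29)(276 − 3p_{FlexHub} + 2p_{IronWorks}).
∂π/∂p_{FlexHub} = 363 − 6p_{FlexHub} + 2p_{IronWorks} = 0 ⇒ p_{FlexHub} = 60.5 + (1/3)p_{IronWorks}.
Similarly p_{IronWorks} = 58.5 + (1/3)p_{FlexHub}.
Substituting the second reaction function into the first: p_{FlexHub} = 60.5 + (1/3)(58.5 + (1/3)p_{FlexHub}), which gives (8/9)p_{FlexHub} = 80 ⇒ p_{FlexHub} = 90.
Then p_{IronWorks} = 58.5 + (1/3)·90 = 88.5.
q_{FlexHub} = 276 − 3·90 + 2·88.5 = 183.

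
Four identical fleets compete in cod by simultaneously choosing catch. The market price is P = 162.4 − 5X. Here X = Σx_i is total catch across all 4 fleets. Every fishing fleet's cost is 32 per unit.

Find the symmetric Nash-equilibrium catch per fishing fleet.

A representative fishing fleet's profit is π_i = x_i(162.4 − 5X) − 32x_i, with X = x_i + Σ_{j≠i} x_j.
First-order condition: 130.4 − 10x_i − 5Σ_{j≠i} x_j = 0.
Imposing symmetry (x_j = x for all j) turns Σ_{j≠i} x_j into 3x, so 130.4 = 25x and x = 5.216.

5.216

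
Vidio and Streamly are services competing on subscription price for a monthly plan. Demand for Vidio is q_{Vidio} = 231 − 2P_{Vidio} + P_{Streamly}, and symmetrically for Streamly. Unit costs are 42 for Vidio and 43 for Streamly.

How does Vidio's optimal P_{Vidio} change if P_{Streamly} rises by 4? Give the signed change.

Vidio's profit: π = (P_{Vidio} − 42)(231 − 2P_{Vidio} + P_{Streamly}).
∂π/∂P_{Vidio} = 315 − 4P_{Vidio} + P_{Streamly} = 0 ⇒ P_{Vidio} = 78.75 + 0.25P_{Streamly}.
The reaction-function slope is 0.25, so a 4-unit rise in P_{Streamly} moves P_{Vidio} by 0.25 × 4 = 1. Vidio's best response rises — the actions are strategic complements.

1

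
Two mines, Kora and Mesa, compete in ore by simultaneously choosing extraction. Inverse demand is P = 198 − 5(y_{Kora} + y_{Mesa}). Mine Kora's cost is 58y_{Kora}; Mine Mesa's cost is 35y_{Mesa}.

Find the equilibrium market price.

97

Mine Kora's profit: π = y_{Kora}(198 − 5(y_{Kora} + y_{Mesa})) − 58y_{Kora}.
∂π/∂y_{Kora} = 140 − 10y_{Kora} − 5y_{Mesa} = 0, so y_{Kora} = 14 − 0.5y_{Mesa}.
By the same steps for Mesa: y_{Mesa} = 16.3 − 0.5y_{Kora}.
Solving the two reaction functions simultaneously: (1 − (−0.5)(−0.5))y_{Kora} = 14 − 0.5·16.3, so 0.75y_{Kora} = 5.85 and y_{Kora} = 7.8.
Then y_{Mesa} = 16.3 − 0.5·7.8 = 12.4.
Equilibrium price: P = 198 − 5·20.2 = 97.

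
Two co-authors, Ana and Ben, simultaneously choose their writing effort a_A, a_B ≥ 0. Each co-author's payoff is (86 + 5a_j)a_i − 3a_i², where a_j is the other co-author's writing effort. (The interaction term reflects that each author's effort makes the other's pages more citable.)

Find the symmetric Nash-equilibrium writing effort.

Ana's payoff is (86 + 5a_B)a_A − 3a_A².
∂π/∂a_A = 86 + 5a_B − 6a_A = 0, so a_A = 43/3 + (5/6)a_B.
Setting a_A = a_B in the reaction function: a_A = 43/3 + (5/6)a_A, so a_A = (43/3) / (1/6) = 86.

86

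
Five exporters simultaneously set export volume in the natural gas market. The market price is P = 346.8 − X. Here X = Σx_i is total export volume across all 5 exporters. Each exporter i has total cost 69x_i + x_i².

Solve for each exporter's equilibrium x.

A representative exporter's profit is π_i = x_i(346.8 − X) − 69x_i − x_i², with X = x_i + Σ_{j≠i} x_j.
First-order condition: 277.8 − 4x_i − Σ_{j≠i} x_j = 0.
Imposing symmetry (x_j = x for all j) turns Σ_{j≠i} x_j into 4x, so 277.8 = 8x and x = 34.725.

34.725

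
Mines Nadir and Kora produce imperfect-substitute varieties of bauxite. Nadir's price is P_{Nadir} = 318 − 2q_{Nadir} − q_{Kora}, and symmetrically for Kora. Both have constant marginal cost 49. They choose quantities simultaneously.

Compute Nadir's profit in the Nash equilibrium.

Mine Nadir's profit: π = q_{Nadir}(318 − 2q_{Nadir} − q_{Kora}) − 49q_{Nadir}.
∂π/∂q_{Nadir} = 269 − 4q_{Nadir} − q_{Kora} = 0 ⇒ q_{Nadir} = 67.25 − 0.25q_{Kora}.
Setting q_{Nadir} = q_{Kora} in the reaction function: q_{Nadir} = 67.25 − 0.25q_{Nadir}, so q_{Nadir} = 67.25 / 1.25 = 53.8.
P_{Nadir} = 318 − 2·53.8 − 53.8 = 156.6.
Profit = (156.6 − 49)·53.8 = 5788.88.

5788.88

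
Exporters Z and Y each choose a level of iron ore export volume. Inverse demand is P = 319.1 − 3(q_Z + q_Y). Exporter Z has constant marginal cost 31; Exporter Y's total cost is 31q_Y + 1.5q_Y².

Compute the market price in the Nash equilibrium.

Exporter Z's profit: π = q_Z(319.1 − 3(q_Z + q_Y)) − 31q_Z.
∂π/∂q_Z = 288.1 − 6q_Z − 3q_Y = 0, so q_Z = 2881/60 − 0.5q_Y.
For Y: ∂π/∂q_Y = 288.1 − 9q_Y − 3q_Z = 0 ⇒ q_Y = 2881/90 − (1/3)q_Z.
Solving the two reaction functions simultaneously: (1 − (−0.5)(−1/3))q_Z = 2881/60 − 0.5·(2881/90), so (5/6)q_Z = 2881/90 and q_Z = 2881/75.
Then q_Y = 2881/90 − (1/3)·(2881/75) = 2881/150.
Equilibrium price: P = 319.1 − 3·57.62 = 146.24.

146.24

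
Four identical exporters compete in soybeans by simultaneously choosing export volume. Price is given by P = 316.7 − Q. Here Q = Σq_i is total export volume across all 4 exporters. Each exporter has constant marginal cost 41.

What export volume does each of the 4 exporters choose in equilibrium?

55.14

A representative exporter's profit is π_i = q_i(316.7 − Q) − 41q_i, with Q = q_i + Σ_{j≠i} q_j.
First-order condition: 275.7 − 2q_i − Σ_{j≠i} q_j = 0.
In a symmetric equilibrium every exporter chooses the same q, so Σ_{j≠i} q_j = 3q. The condition becomes 275.7 − 5q = 0, giving q = 275.7/5 = 55.14.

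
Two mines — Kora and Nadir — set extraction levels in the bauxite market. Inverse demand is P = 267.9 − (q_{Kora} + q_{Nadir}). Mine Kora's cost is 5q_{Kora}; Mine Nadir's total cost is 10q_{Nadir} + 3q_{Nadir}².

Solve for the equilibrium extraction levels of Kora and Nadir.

Mine Kora's profit: π = q_{Kora}(267.9 − (q_{Kora} + q_{Nadir})) − 5q_{Kora}.
∂π/∂q_{Kora} = 262.9 − 2q_{Kora} − q_{Nadir} = 0, so q_{Kora} = 131.45 − 0.5q_{Nadir}.
For Nadir: ∂π/∂q_{Nadir} = 257.9 − 8q_{Nadir} − q_{Kora} = 0 ⇒ q_{Nadir} = 32.2375 − 0.125q_{Kora}.
Plugging q_{Nadir} into Kora's best response: q_{Kora} = 131.45 − 0.5(32.2375 − 0.125q_{Kora}) ⇒ 0.9375q_{Kora} = 18453/160, so q_{Kora} = 123.02.
Then q_{Nadir} = 32.2375 − 0.125·123.02 = 16.86.

123.02, 16.86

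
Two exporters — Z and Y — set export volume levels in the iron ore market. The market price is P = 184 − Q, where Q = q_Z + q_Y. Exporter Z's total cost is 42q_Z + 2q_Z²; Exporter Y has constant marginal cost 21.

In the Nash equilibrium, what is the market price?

Exporter Z's profit: π = q_Z(184 − (q_Z + q_Y)) − 42q_Z − 2q_Z².
∂π/∂q_Z = 142 − 6q_Z − q_Y = 0, so q_Z = 71/3 − (1/6)q_Y.
For Y: ∂π/∂q_Y = 163 − 2q_Y − q_Z = 0 ⇒ q_Y = 81.5 − 0.5q_Z.
Solving the two reaction functions simultaneously: (1 − (−1/6)(−0.5))q_Z = 71/3 − (1/6)·81.5, so (11/12)q_Z = 121/12 and q_Z = 11.
Then q_Y = 81.5 − 0.5·11 = 76.
Equilibrium price: P = 184 − 87 = 97.

97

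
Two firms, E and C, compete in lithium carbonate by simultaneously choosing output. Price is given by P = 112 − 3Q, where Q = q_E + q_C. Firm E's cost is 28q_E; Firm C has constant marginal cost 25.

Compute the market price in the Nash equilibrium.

Firm E's profit: π = q_E(112 − 3(q_E + q_C)) − 28q_E.
∂π/∂q_E = 84 − 6q_E − 3q_C = 0, so q_E = 14 − 0.5q_C.
By the same steps for C: q_C = 14.5 − 0.5q_E.
Plugging q_C into E's best response: q_E = 14 − 0.5(14.5 − 0.5q_E) ⇒ 0.75q_E = 6.75, so q_E = 9.
Then q_C = 14.5 − 0.5·9 = 10.
Equilibrium price: P = 112 − 3·19 = 55.

55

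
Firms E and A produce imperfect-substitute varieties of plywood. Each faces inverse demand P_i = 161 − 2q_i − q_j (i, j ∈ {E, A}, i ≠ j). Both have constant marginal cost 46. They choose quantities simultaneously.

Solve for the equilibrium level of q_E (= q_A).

Firm E's profit: π = q_E(161 − 2q_E − q_A) − 46q_E.
∂π/∂q_E = 115 − 4q_E − q_A = 0 ⇒ q_E = 28.75 − 0.25q_A.
The game is symmetric, so in equilibrium q_A = q_E: the reaction function gives 1.25q_E = 28.75, hence q_E = 23.

23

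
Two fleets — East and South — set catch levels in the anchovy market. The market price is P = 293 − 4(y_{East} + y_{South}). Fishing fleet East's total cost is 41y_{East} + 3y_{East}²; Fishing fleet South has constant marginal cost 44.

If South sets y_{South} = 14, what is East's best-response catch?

14

Fishing fleet East's profit: π = y_{East}(293 − 4(y_{East} + y_{South})) − 41y_{East} − 3y_{East}².
∂π/∂y_{East} = 252 − 14y_{East} − 4y_{South} = 0, so y_{East} = 18 − (2/7)y_{South}.
At y_{South} = 14: y_{East} = 18 − (2/7)·14 = 14.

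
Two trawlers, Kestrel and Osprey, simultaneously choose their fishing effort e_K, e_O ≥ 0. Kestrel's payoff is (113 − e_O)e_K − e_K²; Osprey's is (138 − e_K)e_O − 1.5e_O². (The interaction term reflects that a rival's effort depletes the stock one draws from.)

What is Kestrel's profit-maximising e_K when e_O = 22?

45.5

Expanding Kestrel's payoff: 113e_K − e_Oe_K − e_K².
∂π/∂e_K = 113 − e_O − 2e_K = 0, so e_K = 56.5 − 0.5e_O.
At e_O = 22: e_K = 56.5 − 0.5·22 = 45.5.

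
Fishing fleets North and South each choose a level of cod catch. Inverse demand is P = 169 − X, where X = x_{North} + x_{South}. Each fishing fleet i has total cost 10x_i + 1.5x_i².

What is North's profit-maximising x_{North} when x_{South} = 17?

28.4

Fishing fleet North's profit: π = x_{North}(169 − (x_{North} + x_{South})) − 10x_{North} − 1.5x_{North}².
∂π/∂x_{North} = 159 − 5x_{North} − x_{South} = 0, so x_{North} = 31.8 − 0.2x_{South}.
At x_{South} = 17: x_{North} = 31.8 − 0.2·17 = 28.4.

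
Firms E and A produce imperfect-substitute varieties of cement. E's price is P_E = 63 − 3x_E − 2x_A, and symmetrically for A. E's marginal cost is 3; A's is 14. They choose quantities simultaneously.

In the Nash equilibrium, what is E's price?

27.5625

Firm E's profit: π = x_E(63 − 3x_E − 2x_A) − 3x_E.
∂π/∂x_E = 60 − 6x_E − 2x_A = 0 ⇒ x_E = 10 − (1/3)x_A.
Similarly x_A = 49/6 − (1/3)x_E.
Solving the two reaction functions simultaneously: (1 − (−1/3)(−1/3))x_E = 10 − (1/3)·(49/6), so (8/9)x_E = 131/18 and x_E = 8.1875.
Then x_A = 49/6 − (1/3)·8.1875 = 5.4375.
P_E = 63 − 3·8.1875 − 2·5.4375 = 27.5625.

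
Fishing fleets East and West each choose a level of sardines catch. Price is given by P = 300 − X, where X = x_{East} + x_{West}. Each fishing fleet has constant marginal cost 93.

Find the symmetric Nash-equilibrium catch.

Fishing fleet East's profit: π = x_{East}(300 − (x_{East} + x_{West})) − 93x_{East}.
∂π/∂x_{East} = 207 − 2x_{East} − x_{West} = 0, so x_{East} = 103.5 − 0.5x_{West}.
The game is symmetric, so in equilibrium x_{West} = x_{East}: the reaction function gives 1.5x_{East} = 103.5, hence x_{East} = 69.

69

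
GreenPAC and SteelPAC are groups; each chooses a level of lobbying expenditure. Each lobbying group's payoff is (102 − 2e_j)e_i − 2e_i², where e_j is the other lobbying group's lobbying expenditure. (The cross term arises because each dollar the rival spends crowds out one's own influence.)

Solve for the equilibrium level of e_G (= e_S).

GreenPAC's payoff is (102 − 2e_S)e_G − 2e_G².
∂π/∂e_G = 102 − 2e_S − 4e_G = 0, so e_G = 25.5 − 0.5e_S.
Setting e_G = e_S in the reaction function: e_G = 25.5 − 0.5e_G, so e_G = 25.5 / 1.5 = 17.

17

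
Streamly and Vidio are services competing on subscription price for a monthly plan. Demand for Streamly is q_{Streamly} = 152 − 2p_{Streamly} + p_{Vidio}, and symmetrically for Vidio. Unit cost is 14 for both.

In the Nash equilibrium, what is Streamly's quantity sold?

92

Streamly's profit: π = (p_{Streamly} − 14)(152 − 2p_{Streamly} + p_{Vidio}).
∂π/∂p_{Streamly} = 180 − 4p_{Streamly} + p_{Vidio} = 0 ⇒ p_{Streamly} = 45 + 0.25p_{Vidio}.
The game is symmetric, so in equilibrium p_{Vidio} = p_{Streamly}: the reaction function gives 0.75p_{Streamly} = 45, hence p_{Streamly} = 60.
q_{Streamly} = 152 − 2·60 + 60 = 92.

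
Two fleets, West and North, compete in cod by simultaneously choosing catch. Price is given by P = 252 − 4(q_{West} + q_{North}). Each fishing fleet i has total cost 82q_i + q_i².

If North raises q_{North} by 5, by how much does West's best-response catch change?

Fishing fleet West's profit: π = q_{West}(252 − 4(q_{West} + q_{North})) − 82q_{West} − q_{West}².
∂π/∂q_{West} = 170 − 10q_{West} − 4q_{North} = 0, so q_{West} = 17 − 0.4q_{North}.
The reaction-function slope is −0.4, so a 5-unit rise in q_{North} moves q_{West} by −0.4 × 5 = −2. West's best response falls — the actions are strategic substitutes.

-2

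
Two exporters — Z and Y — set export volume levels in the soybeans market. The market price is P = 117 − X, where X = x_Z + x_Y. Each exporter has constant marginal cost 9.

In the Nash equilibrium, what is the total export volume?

72

Exporter Z's profit: π = x_Z(117 − (x_Z + x_Y)) − 9x_Z.
∂π/∂x_Z = 108 − 2x_Z − x_Y = 0, so x_Z = 54 − 0.5x_Y.
The game is symmetric, so in equilibrium x_Y = x_Z: the reaction function gives 1.5x_Z = 54, hence x_Z = 36.
Total export volume: 36 + 36 = 72.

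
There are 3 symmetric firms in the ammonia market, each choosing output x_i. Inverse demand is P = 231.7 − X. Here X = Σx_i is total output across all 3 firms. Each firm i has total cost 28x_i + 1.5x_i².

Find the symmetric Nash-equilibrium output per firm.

29.1

A representative firm's profit is π_i = x_i(231.7 − X) − 28x_i − 1.5x_i², with X = x_i + Σ_{j≠i} x_j.
First-order condition: 203.7 − 5x_i − Σ_{j≠i} x_j = 0.
In a symmetric equilibrium every firm chooses the same x, so Σ_{j≠i} x_j = 2x. The condition becomes 203.7 − 7x = 0, giving x = 203.7/7 = 29.1.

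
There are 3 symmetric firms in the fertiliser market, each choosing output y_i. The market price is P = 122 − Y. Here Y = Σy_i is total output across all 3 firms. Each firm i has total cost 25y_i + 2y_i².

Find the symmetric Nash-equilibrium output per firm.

12.125

A representative firm's profit is π_i = y_i(122 − Y) − 25y_i − 2y_i², with Y = y_i + Σ_{j≠i} y_j.
First-order condition: 97 − 6y_i − Σ_{j≠i} y_j = 0.
In a symmetric equilibrium every firm chooses the same y, so Σ_{j≠i} y_j = 2y. The condition becomes 97 − 8y = 0, giving y = 97/8 = 12.125.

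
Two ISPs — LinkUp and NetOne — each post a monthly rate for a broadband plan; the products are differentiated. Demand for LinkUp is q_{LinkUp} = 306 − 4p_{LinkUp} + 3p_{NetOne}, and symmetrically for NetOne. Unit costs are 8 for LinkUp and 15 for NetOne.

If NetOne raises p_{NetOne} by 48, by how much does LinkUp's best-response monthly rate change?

LinkUp's profit: π = (p_{LinkUp} − 8)(306 − 4p_{LinkUp} + 3p_{NetOne}).
∂π/∂p_{LinkUp} = 338 − 8p_{LinkUp} + 3p_{NetOne} = 0 ⇒ p_{LinkUp} = 42.25 + 0.375p_{NetOne}.
The reaction-function slope is 0.375, so a 48-unit rise in p_{NetOne} moves p_{LinkUp} by 0.375 × 48 = 18. LinkUp's best response rises — the actions are strategic complements.

18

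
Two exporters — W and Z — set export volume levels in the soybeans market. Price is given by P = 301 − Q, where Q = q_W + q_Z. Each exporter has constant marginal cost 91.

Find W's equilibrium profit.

Exporter W's profit: π = q_W(301 − (q_W + q_Z)) − 91q_W.
∂π/∂q_W = 210 − 2q_W − q_Z = 0, so q_W = 105 − 0.5q_Z.
Setting q_W = q_Z in the reaction function: q_W = 105 − 0.5q_W, so q_W = 105 / 1.5 = 70.
Price P = 301 − 140 = 161.
W's profit: (161 − 91)·70 = 4900.

4900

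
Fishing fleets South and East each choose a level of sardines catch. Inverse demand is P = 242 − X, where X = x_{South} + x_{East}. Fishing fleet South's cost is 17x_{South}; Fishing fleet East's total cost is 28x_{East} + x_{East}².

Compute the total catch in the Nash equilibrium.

Fishing fleet South's profit: π = x_{South}(242 − (x_{South} + x_{East})) − 17x_{South}.
∂π/∂x_{South} = 225 − 2x_{South} − x_{East} = 0, so x_{South} = 112.5 − 0.5x_{East}.
For East: ∂π/∂x_{East} = 214 − 4x_{East} − x_{South} = 0 ⇒ x_{East} = 53.5 − 0.25x_{South}.
Solving the two reaction functions simultaneously: (1 − (−0.5)(−0.25))x_{South} = 112.5 − 0.5·53.5, so 0.875x_{South} = 85.75 and x_{South} = 98.
Then x_{East} = 53.5 − 0.25·98 = 29.
Total catch: 98 + 29 = 127.

127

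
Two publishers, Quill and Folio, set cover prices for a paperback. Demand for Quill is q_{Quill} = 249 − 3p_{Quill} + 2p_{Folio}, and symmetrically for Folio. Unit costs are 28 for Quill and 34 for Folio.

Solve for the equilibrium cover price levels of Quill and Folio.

Quill's profit: π = (p_{Quill} − 28)(249 − 3p_{Quill} + 2p_{Folio}).
∂π/∂p_{Quill} = 333 − 6p_{Quill} + 2p_{Folio} = 0 ⇒ p_{Quill} = 55.5 + (1/3)p_{Folio}.
Similarly p_{Folio} = 58.5 + (1/3)p_{Quill}.
Solving the two reaction functions simultaneously: (1 − (1/3)(1/3))p_{Quill} = 55.5 + (1/3)·58.5, so (8/9)p_{Quill} = 75 and p_{Quill} = 84.375.
Then p_{Folio} = 58.5 + (1/3)·84.375 = 86.625.

84.375, 86.625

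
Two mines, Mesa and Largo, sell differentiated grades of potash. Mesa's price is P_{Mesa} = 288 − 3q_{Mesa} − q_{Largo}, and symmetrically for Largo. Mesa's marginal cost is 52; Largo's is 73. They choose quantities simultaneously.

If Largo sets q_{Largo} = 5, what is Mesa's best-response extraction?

Mine Mesa's profit: π = q_{Mesa}(288 − 3q_{Mesa} − q_{Largo}) − 52q_{Mesa}.
∂π/∂q_{Mesa} = 236 − 6q_{Mesa} − q_{Largo} = 0 ⇒ q_{Mesa} = 118/3 − (1/6)q_{Largo}.
At q_{Largo} = 5: q_{Mesa} = 118/3 − (1/6)·5 = 38.5.

38.5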